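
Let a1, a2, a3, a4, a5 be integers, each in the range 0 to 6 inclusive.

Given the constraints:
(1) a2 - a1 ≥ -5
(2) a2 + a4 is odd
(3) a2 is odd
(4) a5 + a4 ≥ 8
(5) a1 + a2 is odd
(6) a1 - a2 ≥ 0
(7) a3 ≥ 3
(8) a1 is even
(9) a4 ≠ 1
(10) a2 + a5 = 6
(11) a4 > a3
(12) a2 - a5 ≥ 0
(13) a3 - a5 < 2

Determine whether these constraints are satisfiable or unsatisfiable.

One satisfying assignment is a1 = 6, a2 = 3, a3 = 3, a4 = 6, a5 = 3.
For the less obvious constraints — constraint 1: a2 - a1 = -3; constraint 4: a5 + a4 = 9 — and the others hold by inspection.

Satisfiable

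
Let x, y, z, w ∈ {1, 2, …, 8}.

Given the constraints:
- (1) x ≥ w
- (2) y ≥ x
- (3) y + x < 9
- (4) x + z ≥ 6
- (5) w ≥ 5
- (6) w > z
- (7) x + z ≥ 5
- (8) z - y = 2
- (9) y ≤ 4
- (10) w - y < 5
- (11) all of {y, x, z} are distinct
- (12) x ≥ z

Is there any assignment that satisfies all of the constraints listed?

Unsatisfiable

From constraints 1 and 5: x ≥ w and w ≥ 5, so x ≥ 5. From constraints 2 and 9: x ≤ y and y ≤ 4, so x ≤ 4. But 4 < 5, so no value of x works.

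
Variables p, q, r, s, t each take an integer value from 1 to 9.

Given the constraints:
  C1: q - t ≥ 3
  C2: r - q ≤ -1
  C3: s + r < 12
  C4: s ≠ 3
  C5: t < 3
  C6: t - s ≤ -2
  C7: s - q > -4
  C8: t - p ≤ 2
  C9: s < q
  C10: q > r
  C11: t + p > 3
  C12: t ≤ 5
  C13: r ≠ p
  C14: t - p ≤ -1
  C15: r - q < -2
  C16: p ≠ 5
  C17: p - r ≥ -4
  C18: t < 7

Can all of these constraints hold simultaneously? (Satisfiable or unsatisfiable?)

Take p = 3, q = 7, r = 4, s = 5, t = 2. Then constraint 1: q - t = 5; constraint 2: r - q = -3; constraint 3: s + r = 9, and every other listed constraint is also met.

Satisfiable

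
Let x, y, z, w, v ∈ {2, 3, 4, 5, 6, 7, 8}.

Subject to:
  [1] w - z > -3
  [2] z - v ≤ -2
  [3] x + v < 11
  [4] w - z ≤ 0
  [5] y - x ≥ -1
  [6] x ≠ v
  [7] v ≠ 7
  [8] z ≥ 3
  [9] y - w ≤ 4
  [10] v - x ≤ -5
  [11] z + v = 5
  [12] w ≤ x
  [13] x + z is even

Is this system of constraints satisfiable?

Constraints 2, 4, 5, 9, and 10 give y − x ≥ -1, x − v ≥ 5, v − z ≥ 2, z − w ≥ 0, w − y ≥ -4.
Adding all 5 inequalities: the left sides telescope to 0, and the right sides sum to (-1) + 5 + 2 + 0 + (-4) = 2. So 0 ≥ 2, which is false.

Unsatisfiable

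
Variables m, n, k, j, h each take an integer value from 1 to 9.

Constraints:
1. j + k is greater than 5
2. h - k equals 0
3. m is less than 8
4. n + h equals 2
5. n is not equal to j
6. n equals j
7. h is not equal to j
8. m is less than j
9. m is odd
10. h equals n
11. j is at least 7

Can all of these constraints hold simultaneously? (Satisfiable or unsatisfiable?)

Unsatisfiable

From constraints 6 and 10, h = n = j, so h = j. But constraint 7 says h ≠ j. Contradiction.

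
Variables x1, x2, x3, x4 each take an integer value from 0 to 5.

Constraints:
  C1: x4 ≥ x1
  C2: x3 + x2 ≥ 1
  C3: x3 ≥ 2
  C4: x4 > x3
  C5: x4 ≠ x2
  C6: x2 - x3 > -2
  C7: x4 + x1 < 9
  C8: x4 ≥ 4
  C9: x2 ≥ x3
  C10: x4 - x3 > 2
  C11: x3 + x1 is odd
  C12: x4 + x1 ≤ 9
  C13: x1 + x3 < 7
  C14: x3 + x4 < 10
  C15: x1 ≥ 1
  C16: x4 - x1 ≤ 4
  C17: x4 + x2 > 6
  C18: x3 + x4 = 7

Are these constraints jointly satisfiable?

The assignment x1 = 3, x2 = 2, x3 = 2, x4 = 5 works:
  constraint 2 holds since x3 + x2 = 4.
  constraint 6 holds since x2 - x3 = 0.
The rest check out directly.

Satisfiable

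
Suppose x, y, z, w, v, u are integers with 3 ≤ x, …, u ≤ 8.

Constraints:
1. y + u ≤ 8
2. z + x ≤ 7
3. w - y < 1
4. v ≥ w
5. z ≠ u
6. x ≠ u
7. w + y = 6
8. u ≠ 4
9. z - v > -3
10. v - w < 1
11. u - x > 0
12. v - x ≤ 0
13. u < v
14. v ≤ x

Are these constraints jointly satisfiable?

Unsatisfiable

Constraints 11, 13, and 14 give v ≤ x, x < u, u < v. Chaining: v ≤ x < u < v, which forces v < v — impossible.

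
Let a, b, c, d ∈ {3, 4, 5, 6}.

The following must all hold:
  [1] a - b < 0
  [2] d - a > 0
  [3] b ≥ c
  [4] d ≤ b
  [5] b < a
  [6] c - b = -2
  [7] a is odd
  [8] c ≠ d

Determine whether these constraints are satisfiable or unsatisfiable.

Constraints 2, 4, and 5 give a < d, d ≤ b, b < a. Chaining: a < d ≤ b < a, which forces a < a — impossible.

Unsatisfiable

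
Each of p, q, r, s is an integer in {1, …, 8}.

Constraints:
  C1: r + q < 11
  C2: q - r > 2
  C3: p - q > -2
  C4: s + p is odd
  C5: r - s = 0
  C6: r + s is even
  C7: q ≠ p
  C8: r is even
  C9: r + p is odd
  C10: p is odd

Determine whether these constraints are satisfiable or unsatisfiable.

Satisfiable

One satisfying assignment is p = 5, q = 6, r = 2, s = 2.
For the less obvious constraints — constraint 1: r + q = 8; constraint 2: q - r = 4; constraint 3: p - q = -1 — and the others hold by inspection.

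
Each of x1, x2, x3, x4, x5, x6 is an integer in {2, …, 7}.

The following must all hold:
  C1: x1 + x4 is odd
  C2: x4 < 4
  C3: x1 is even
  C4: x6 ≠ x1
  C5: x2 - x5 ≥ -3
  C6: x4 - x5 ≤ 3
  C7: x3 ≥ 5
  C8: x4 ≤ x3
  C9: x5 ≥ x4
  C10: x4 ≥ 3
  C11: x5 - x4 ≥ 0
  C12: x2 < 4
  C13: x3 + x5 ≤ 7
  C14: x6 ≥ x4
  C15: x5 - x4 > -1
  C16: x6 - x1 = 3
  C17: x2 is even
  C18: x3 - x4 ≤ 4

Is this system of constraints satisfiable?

Unsatisfiable

From constraint 7: x3 ≥ 5. From constraints 9 and 10: x5 ≥ x4 ≥ 3. Hence x3 + x5 ≥ 8. But constraint 13 requires x3 + x5 ≤ 7, and 7 < 8. Contradiction.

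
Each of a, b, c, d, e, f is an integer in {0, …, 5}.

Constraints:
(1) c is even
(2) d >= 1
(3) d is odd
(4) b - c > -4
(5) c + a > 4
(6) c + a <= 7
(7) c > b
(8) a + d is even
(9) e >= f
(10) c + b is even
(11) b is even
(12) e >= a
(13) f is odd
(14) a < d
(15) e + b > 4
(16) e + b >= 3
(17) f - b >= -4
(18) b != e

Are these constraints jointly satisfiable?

Setting (a, b, c, d, e, f) = (3, 2, 4, 5, 4, 1) satisfies everything: constraint 4: b - c = -2; constraint 5: c + a = 7; constraint 6: c + a = 7, and the others follow.

Satisfiable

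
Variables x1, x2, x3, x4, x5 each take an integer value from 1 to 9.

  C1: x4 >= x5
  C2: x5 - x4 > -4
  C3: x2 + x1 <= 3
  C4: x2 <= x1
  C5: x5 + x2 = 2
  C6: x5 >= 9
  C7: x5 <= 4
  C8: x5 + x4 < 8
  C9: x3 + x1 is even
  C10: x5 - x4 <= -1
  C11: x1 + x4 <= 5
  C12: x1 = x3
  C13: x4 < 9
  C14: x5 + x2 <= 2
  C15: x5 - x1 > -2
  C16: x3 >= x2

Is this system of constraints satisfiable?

From constraints 1 and 6: x4 ≥ x5 and x5 ≥ 9, so x4 ≥ 9. From constraint 13: x4 ≤ 8. But 8 < 9, so no value of x4 works.

Unsatisfiable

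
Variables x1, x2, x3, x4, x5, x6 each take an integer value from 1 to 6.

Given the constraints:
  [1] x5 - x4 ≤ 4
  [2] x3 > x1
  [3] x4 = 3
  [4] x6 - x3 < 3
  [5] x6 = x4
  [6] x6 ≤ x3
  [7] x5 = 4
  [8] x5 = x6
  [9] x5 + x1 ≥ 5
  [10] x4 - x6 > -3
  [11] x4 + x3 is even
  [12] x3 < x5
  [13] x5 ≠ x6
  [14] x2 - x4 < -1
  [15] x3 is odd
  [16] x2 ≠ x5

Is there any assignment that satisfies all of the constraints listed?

Constraint 7 fixes x5 = 4 and constraint 3 fixes x4 = 3. Constraints 5 and 8 give x5 = x6 = x4, so x5 = x4. But 4 ≠ 3 — contradiction.

Unsatisfiable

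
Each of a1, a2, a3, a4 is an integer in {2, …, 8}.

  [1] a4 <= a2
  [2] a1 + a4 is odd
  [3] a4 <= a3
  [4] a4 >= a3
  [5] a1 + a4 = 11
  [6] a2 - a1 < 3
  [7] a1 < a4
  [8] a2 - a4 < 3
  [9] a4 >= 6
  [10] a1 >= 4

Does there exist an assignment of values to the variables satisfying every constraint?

Satisfiable

Take a1 = 5, a2 = 7, a3 = 6, a4 = 6. Then constraint 5: a1 + a4 = 11; constraint 6: a2 - a1 = 2; constraint 8: a2 - a4 = 1, and every other listed constraint is also met.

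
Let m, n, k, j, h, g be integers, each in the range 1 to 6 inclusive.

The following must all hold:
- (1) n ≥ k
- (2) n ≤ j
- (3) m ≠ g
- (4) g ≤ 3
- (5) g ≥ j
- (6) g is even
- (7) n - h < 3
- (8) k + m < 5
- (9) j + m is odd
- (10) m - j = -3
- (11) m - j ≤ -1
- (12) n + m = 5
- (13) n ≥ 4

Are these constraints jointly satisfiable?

From constraints 2 and 13: j ≥ n and n ≥ 4, so j ≥ 4. From constraints 4 and 5: j ≤ g and g ≤ 3, so j ≤ 3. But 3 < 4, so no value of j works.

Unsatisfiable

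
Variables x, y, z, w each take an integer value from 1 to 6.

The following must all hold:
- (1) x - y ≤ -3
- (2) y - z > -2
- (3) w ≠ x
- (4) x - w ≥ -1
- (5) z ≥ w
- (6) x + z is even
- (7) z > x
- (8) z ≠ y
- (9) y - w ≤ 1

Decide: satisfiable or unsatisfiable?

Constraints 1, 4, and 9 give y − x ≥ 3, x − w ≥ -1, w − y ≥ -1.
Adding all 3 inequalities: the left sides telescope to 0, and the right sides sum to 3 + (-1) + (-1) = 1. So 0 ≥ 1, which is false.

Unsatisfiable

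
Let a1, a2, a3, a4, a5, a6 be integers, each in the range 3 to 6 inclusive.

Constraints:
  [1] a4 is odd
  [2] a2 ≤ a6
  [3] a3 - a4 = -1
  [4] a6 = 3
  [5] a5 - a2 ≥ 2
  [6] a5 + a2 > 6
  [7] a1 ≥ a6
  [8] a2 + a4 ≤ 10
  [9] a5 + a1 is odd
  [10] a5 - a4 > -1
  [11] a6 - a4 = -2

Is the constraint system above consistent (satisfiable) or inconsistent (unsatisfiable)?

Satisfiable

Try a1 = 4, a2 = 3, a3 = 4, a4 = 5, a5 = 5, a6 = 3.
Check constraint 3: a3 - a4 = -1; constraint 5: a5 - a2 = 2. The remaining constraints are straightforward to verify.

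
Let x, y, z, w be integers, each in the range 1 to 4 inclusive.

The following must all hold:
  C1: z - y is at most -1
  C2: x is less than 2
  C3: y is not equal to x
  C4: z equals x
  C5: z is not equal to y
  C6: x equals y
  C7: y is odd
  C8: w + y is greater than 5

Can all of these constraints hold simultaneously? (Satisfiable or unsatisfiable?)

Unsatisfiable

From constraints 4 and 6, z = x = y, so z = y. But constraint 5 says z ≠ y. Contradiction.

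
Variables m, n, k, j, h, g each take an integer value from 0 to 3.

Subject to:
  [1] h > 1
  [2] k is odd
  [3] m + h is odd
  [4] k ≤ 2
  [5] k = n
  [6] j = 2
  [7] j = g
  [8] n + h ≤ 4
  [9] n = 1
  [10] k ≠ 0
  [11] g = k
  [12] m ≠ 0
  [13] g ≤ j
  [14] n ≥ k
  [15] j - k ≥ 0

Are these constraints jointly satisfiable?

Unsatisfiable

Constraint 6 fixes j = 2 and constraint 9 fixes n = 1. Constraints 5, 7, and 11 give j = g = k = n, so j = n. But 2 ≠ 1 — contradiction.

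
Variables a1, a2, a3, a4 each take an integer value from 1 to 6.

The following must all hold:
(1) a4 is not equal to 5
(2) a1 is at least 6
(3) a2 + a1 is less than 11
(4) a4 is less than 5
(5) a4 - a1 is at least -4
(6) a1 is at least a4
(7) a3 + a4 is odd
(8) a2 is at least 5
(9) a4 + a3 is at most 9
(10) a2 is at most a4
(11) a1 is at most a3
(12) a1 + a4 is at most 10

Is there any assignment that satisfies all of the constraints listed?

Unsatisfiable

From constraints 8 and 10: a4 ≥ a2 ≥ 5. From constraints 2 and 11: a3 ≥ a1 ≥ 6. Hence a4 + a3 ≥ 11. But constraint 9 requires a4 + a3 ≤ 9, and 9 < 11. Contradiction.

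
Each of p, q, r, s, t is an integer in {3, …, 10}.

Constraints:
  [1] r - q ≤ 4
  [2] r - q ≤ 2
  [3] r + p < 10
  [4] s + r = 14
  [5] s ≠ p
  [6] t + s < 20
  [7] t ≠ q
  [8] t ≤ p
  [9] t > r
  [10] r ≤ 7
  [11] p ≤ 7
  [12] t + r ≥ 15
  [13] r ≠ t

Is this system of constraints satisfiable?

From constraints 8 and 11: t ≤ p ≤ 7. From constraint 10: r ≤ 7. Hence t + r ≤ 14. But constraint 12 requires t + r ≥ 15, and 15 > 14. Contradiction.

Unsatisfiable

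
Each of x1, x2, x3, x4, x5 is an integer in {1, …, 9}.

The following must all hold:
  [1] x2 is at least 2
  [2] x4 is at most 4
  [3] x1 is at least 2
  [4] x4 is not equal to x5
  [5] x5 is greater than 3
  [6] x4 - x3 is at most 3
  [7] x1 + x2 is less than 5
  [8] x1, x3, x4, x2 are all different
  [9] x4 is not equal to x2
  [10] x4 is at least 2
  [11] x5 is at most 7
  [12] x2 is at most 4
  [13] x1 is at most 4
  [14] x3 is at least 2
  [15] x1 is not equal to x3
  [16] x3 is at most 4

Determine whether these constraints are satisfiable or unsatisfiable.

Unsatisfiable

Constraints 1, 2, 3, 10, 12, 13, 14, and 16 confine each of x1, x3, x4, x2 to the 3 values {2, …, 4}.
Constraint 8 requires all 4 of them to be distinct, but only 3 values are available — impossible by the pigeonhole principle.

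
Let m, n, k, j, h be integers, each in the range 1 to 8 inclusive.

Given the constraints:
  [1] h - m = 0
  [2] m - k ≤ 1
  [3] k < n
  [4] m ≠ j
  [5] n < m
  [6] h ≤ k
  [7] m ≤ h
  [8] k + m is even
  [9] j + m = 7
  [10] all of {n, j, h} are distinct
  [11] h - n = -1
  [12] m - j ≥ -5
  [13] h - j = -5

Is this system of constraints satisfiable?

Unsatisfiable

Constraints 3, 5, 6, and 7 give n < m, m ≤ h, h ≤ k, k < n. Chaining: n < m ≤ h ≤ k < n, which forces n < n — impossible.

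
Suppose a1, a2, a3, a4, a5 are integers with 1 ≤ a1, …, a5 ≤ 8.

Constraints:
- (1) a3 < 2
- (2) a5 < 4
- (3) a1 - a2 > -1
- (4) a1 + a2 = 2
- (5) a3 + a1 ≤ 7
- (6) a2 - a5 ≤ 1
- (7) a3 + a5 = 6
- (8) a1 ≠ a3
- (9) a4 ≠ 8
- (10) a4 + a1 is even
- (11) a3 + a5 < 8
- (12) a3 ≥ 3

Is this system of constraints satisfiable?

Unsatisfiable

From constraint 12: a3 ≥ 3. From constraint 1: a3 ≤ 1. But 1 < 3, so no value of a3 works.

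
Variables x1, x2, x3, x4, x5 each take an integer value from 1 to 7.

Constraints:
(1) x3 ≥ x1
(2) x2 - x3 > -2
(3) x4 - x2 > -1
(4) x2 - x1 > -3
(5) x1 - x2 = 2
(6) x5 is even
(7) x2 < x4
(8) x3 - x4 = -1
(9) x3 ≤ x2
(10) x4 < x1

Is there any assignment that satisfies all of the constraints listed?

Constraints 1, 7, 9, and 10 give x1 ≤ x3, x3 ≤ x2, x2 < x4, x4 < x1. Chaining: x1 ≤ x3 ≤ x2 < x4 < x1, which forces x1 < x1 — impossible.

Unsatisfiable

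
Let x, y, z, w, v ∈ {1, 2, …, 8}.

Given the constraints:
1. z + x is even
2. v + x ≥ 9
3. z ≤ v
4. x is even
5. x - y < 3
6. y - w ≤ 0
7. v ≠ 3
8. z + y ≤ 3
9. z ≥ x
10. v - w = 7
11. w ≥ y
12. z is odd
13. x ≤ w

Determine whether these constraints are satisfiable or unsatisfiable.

Unsatisfiable

Constraint 12 makes z odd and constraint 4 makes x even, so z + x must be odd. Constraint 1 says z + x is even — contradiction.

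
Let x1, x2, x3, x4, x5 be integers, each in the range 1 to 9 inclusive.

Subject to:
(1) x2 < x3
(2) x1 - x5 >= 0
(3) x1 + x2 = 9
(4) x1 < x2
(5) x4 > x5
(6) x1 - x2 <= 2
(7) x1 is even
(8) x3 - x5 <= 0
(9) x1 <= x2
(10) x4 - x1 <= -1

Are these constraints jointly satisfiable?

Unsatisfiable

Constraints 1, 4, 5, 8, and 10 give x3 ≤ x5, x5 < x4, x4 < x1, x1 < x2, x2 < x3. Chaining: x3 ≤ x5 < x4 < x1 < x2 < x3, which forces x3 < x3 — impossible.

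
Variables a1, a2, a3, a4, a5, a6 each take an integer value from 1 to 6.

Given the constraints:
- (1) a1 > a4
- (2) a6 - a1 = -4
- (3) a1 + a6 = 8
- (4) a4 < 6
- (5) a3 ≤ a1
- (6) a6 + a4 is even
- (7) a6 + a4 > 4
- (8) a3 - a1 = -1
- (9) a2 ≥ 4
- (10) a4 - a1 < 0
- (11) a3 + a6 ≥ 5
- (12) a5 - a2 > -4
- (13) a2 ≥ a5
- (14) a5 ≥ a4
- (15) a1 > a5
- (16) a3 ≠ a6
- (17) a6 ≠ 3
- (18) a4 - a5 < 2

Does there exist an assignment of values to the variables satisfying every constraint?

Satisfiable

Setting (a1, a2, a3, a4, a5, a6) = (6, 6, 5, 4, 5, 2) satisfies everything: constraint 2: a6 - a1 = -4; constraint 3: a1 + a6 = 8, and the others follow.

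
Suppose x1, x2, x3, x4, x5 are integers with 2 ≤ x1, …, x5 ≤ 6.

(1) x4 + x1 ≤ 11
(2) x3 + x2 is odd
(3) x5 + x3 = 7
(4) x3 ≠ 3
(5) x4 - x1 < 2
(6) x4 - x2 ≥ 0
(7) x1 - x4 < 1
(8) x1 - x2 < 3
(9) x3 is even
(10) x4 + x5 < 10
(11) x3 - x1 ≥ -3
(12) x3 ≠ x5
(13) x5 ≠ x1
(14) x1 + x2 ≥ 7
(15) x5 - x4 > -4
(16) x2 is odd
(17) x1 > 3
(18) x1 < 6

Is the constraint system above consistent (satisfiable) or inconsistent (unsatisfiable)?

Take x1 = 4, x2 = 3, x3 = 4, x4 = 4, x5 = 3. Then constraint 1: x4 + x1 = 8; constraint 3: x5 + x3 = 7, and every other listed constraint is also met.

Satisfiable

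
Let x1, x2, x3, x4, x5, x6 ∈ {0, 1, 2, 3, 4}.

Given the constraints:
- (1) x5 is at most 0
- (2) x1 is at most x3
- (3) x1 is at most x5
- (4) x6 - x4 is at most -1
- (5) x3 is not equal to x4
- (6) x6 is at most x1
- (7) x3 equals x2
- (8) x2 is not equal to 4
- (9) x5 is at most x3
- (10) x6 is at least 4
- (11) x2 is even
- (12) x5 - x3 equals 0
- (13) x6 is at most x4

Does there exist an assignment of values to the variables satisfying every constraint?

From constraints 6 and 10: x1 ≥ x6 and x6 ≥ 4, so x1 ≥ 4. From constraints 1 and 3: x1 ≤ x5 and x5 ≤ 0, so x1 ≤ 0. But 0 < 4, so no value of x1 works.

Unsatisfiable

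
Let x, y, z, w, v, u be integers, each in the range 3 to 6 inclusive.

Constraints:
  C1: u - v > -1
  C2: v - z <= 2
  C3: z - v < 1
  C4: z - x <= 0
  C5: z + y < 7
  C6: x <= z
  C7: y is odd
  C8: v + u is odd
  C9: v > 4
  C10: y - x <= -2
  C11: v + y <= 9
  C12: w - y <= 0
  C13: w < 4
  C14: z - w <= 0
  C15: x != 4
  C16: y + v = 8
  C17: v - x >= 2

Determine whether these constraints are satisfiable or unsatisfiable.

Unsatisfiable

Constraints 2, 10, 12, 14, and 17 give w − z ≥ 0, z − v ≥ -2, v − x ≥ 2, x − y ≥ 2, y − w ≥ 0.
Adding all 5 inequalities: the left sides telescope to 0, and the right sides sum to 0 + (-2) + 2 + 2 + 0 = 2. So 0 ≥ 2, which is false.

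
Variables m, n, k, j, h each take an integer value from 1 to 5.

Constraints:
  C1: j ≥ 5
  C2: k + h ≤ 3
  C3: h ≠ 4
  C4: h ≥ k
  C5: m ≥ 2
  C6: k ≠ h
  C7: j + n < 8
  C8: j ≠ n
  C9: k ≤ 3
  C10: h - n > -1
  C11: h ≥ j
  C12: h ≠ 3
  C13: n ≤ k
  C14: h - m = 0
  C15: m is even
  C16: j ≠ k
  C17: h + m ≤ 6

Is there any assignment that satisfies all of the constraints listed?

Unsatisfiable

From constraints 1 and 11: h ≥ j ≥ 5. From constraint 5: m ≥ 2. Hence h + m ≥ 7. But constraint 17 requires h + m ≤ 6, and 6 < 7. Contradiction.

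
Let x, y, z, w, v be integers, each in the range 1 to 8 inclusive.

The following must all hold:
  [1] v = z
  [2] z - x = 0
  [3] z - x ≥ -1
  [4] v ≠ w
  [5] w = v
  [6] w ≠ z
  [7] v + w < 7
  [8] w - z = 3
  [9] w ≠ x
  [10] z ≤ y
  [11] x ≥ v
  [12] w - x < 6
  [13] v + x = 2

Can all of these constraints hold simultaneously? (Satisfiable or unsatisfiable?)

Unsatisfiable

From constraints 1 and 5, w = v = z, so w = z. But constraint 6 says w ≠ z. Contradiction.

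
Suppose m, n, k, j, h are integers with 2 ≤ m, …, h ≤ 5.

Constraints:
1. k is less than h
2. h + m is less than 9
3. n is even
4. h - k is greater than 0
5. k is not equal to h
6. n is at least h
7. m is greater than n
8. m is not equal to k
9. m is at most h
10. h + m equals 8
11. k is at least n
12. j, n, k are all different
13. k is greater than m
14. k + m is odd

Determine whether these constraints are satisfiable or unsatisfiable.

Constraints 4, 6, 7, and 13 give h ≤ n, n < m, m < k, k < h. Chaining: h ≤ n < m < k < h, which forces h < h — impossible.

Unsatisfiable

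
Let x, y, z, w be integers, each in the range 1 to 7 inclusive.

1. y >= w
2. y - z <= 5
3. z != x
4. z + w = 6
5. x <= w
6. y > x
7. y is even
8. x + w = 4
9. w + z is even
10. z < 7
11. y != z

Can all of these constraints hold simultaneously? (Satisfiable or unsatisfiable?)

Setting (x, y, z, w) = (2, 6, 4, 2) satisfies everything: constraint 2: y - z = 2; constraint 4: z + w = 6; constraint 8: x + w = 4, and the others follow.

Satisfiable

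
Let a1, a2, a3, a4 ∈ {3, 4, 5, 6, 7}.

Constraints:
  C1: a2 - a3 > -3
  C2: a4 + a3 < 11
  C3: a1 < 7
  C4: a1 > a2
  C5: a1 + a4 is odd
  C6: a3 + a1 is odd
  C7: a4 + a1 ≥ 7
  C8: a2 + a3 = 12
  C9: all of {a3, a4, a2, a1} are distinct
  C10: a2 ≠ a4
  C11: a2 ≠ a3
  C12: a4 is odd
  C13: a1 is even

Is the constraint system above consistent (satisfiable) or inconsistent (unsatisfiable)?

Satisfiable

Try a1 = 6, a2 = 5, a3 = 7, a4 = 3.
Check constraint 1: a2 - a3 = -2; constraint 2: a4 + a3 = 10. The remaining constraints are straightforward to verify.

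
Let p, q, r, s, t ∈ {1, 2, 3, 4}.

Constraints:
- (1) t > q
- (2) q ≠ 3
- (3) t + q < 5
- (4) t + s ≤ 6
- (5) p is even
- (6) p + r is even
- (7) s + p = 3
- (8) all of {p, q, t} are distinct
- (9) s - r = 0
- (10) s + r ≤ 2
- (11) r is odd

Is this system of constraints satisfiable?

Constraint 5 makes p even and constraint 11 makes r odd, so p + r must be odd. Constraint 6 says p + r is even — contradiction.

Unsatisfiable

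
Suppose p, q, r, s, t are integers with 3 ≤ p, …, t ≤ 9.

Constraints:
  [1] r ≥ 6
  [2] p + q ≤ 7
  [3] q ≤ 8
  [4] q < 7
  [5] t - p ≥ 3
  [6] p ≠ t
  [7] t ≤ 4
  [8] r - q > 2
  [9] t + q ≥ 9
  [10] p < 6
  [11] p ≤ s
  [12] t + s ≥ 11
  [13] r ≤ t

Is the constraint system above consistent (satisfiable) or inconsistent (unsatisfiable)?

Unsatisfiable

From constraints 1 and 13: t ≥ r and r ≥ 6, so t ≥ 6. From constraint 7: t ≤ 4. But 4 < 6, so no value of t works.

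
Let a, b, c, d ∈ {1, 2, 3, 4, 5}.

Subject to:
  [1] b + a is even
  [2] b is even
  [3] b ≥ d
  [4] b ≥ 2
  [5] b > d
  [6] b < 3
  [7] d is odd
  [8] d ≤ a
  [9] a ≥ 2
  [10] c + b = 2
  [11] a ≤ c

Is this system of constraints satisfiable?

Unsatisfiable

From constraints 9 and 11: c ≥ a ≥ 2. From constraint 4: b ≥ 2. Hence c + b ≥ 4. But constraint 10 requires c + b = 2, and 2 < 4. Contradiction.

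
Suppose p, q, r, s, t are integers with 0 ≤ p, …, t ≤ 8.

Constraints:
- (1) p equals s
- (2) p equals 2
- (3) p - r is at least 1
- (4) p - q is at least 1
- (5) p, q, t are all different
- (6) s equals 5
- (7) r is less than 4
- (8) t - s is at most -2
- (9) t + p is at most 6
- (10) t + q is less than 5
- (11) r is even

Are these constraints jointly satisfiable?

Constraint 2 fixes p = 2 and constraint 6 fixes s = 5, but constraint 1 requires p = s. Since 2 ≠ 5, contradiction.

Unsatisfiable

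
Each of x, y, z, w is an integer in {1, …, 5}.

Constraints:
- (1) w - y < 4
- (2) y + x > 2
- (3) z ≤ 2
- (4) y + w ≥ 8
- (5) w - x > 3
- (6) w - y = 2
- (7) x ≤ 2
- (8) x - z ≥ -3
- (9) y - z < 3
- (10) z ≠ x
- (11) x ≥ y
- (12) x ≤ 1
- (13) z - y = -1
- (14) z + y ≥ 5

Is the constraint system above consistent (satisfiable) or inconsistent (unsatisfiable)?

Unsatisfiable

From constraint 3: z ≤ 2. From constraints 7 and 11: y ≤ x ≤ 2. Hence z + y ≤ 4. But constraint 14 requires z + y ≥ 5, and 5 > 4. Contradiction.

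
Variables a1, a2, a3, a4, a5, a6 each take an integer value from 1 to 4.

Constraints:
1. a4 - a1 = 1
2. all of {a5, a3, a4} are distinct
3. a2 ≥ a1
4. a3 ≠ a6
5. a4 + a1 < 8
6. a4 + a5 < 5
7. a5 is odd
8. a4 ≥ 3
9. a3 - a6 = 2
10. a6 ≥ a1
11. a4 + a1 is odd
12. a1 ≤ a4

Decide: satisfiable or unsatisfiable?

The assignment a1 = 2, a2 = 4, a3 = 4, a4 = 3, a5 = 1, a6 = 2 works:
  constraint 1 holds since a4 - a1 = 1.
  constraint 5 holds since a4 + a1 = 5.
  constraint 6 holds since a4 + a5 = 4.
The rest check out directly.

Satisfiable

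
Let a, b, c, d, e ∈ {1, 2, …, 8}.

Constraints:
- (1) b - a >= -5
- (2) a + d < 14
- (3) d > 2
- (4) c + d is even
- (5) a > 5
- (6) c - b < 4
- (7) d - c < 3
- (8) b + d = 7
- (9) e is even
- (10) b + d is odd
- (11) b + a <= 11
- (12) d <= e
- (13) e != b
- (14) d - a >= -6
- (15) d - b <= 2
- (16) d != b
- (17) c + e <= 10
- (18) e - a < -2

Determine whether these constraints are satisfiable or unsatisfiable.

Satisfiable

One satisfying assignment is a = 8, b = 3, c = 4, d = 4, e = 4.
For the less obvious constraints — constraint 1: b - a = -5; constraint 2: a + d = 12 — and the others hold by inspection.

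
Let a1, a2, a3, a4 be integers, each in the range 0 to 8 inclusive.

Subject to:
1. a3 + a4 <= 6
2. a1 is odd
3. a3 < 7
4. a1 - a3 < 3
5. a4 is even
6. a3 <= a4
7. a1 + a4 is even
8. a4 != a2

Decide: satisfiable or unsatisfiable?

Constraint 2 makes a1 odd and constraint 5 makes a4 even, so a1 + a4 must be odd. Constraint 7 says a1 + a4 is even — contradiction.

Unsatisfiable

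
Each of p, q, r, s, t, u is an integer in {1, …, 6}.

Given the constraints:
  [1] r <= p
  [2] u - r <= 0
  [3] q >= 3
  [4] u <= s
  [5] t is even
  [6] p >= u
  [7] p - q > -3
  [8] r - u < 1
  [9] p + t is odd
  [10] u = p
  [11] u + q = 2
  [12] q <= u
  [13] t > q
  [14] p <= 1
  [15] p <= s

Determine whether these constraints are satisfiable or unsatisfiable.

From constraints 3 and 12: u ≥ q and q ≥ 3, so u ≥ 3. From constraints 6 and 14: u ≤ p and p ≤ 1, so u ≤ 1. But 1 < 3, so no value of u works.

Unsatisfiable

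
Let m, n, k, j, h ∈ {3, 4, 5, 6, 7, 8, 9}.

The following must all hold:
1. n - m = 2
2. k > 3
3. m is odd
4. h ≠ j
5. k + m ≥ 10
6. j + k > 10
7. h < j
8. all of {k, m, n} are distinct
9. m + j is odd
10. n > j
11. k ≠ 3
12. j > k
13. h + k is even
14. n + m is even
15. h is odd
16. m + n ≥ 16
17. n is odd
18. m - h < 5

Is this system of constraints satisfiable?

Satisfiable

The assignment m = 7, n = 9, k = 5, j = 6, h = 5 works:
  constraint 1 holds since n - m = 2.
  constraint 5 holds since k + m = 12.
  constraint 6 holds since j + k = 11.
The rest check out directly.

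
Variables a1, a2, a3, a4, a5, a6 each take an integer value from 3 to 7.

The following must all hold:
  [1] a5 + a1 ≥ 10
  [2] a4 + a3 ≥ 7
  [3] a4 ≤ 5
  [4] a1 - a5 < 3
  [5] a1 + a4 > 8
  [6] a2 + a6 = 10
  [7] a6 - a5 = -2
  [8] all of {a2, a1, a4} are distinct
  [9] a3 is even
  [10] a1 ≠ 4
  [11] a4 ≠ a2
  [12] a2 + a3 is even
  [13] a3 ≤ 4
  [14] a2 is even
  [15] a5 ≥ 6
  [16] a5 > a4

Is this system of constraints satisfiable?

Satisfiable

Try a1 = 7, a2 = 6, a3 = 4, a4 = 4, a5 = 6, a6 = 4.
Check constraint 1: a5 + a1 = 13; constraint 2: a4 + a3 = 8; constraint 4: a1 - a5 = 1. The remaining constraints are straightforward to verify.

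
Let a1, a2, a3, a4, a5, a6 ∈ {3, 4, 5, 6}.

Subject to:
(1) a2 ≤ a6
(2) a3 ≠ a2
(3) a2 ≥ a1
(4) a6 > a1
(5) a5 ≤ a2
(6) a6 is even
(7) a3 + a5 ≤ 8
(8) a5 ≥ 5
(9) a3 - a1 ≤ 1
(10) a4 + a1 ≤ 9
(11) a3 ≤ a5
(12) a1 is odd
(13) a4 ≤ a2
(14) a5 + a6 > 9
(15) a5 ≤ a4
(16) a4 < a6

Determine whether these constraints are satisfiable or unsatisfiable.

Satisfiable

Try a1 = 3, a2 = 5, a3 = 3, a4 = 5, a5 = 5, a6 = 6.
Check constraint 7: a3 + a5 = 8; constraint 9: a3 - a1 = 0. The remaining constraints are straightforward to verify.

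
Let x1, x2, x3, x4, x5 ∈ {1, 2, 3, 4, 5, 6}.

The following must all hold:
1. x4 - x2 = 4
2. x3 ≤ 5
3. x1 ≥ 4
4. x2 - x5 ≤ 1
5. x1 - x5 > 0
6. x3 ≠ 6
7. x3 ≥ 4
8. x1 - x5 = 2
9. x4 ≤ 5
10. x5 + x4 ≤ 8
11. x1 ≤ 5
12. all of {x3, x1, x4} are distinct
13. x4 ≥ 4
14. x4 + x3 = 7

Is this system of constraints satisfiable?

Unsatisfiable

Constraints 2, 3, 7, 9, 11, and 13 confine each of x3, x1, x4 to the 2 values {4, 5}.
Constraint 12 requires all 3 of them to be distinct, but only 2 values are available — impossible by the pigeonhole principle.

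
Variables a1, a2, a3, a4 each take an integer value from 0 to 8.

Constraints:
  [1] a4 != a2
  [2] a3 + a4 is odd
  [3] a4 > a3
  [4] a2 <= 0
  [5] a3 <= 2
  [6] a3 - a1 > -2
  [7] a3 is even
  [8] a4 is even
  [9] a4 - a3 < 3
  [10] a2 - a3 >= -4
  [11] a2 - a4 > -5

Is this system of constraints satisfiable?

Constraint 7 makes a3 even and constraint 8 makes a4 even, so a3 + a4 must be even. Constraint 2 says a3 + a4 is odd — contradiction.

Unsatisfiable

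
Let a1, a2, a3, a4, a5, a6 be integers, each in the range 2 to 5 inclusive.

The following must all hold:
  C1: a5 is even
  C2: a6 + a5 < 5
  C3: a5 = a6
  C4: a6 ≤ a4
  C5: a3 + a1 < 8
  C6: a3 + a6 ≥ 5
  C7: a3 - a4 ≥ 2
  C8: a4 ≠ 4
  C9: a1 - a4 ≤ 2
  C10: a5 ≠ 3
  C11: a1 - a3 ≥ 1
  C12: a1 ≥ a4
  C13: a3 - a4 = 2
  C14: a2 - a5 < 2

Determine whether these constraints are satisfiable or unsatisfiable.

Constraints 7, 9, and 11 give a3 − a4 ≥ 2, a4 − a1 ≥ -2, a1 − a3 ≥ 1.
Adding all 3 inequalities: the left sides telescope to 0, and the right sides sum to 2 + (-2) + 1 = 1. So 0 ≥ 1, which is false.

Unsatisfiable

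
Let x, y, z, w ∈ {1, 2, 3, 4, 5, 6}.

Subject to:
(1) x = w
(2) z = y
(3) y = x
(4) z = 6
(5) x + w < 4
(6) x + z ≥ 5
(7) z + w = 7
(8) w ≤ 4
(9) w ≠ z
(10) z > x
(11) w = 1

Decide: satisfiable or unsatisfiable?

Constraint 4 fixes z = 6 and constraint 11 fixes w = 1. Constraints 1, 2, and 3 give z = y = x = w, so z = w. But 6 ≠ 1 — contradiction.

Unsatisfiable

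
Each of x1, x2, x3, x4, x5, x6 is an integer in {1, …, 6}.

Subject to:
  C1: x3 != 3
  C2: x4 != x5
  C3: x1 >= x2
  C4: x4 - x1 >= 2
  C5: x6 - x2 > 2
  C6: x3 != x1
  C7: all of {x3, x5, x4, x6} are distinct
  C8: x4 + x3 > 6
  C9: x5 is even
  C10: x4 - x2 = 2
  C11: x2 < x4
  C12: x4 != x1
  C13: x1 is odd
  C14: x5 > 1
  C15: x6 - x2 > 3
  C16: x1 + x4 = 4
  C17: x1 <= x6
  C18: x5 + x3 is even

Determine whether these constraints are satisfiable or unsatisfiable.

Satisfiable

Setting (x1, x2, x3, x4, x5, x6) = (1, 1, 4, 3, 2, 5) satisfies everything: constraint 4: x4 - x1 = 2; constraint 5: x6 - x2 = 4, and the others follow.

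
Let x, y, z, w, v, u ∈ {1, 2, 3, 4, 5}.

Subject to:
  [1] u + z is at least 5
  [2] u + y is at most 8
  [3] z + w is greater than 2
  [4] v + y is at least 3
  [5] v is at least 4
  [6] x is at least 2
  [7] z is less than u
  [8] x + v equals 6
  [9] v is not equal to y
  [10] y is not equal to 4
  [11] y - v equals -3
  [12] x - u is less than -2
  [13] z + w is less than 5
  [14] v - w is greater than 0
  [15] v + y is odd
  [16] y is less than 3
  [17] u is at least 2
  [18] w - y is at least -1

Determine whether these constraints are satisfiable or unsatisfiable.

Try x = 2, y = 1, z = 1, w = 3, v = 4, u = 5.
Check constraint 1: u + z = 6; constraint 2: u + y = 6; constraint 3: z + w = 4. The remaining constraints are straightforward to verify.

Satisfiable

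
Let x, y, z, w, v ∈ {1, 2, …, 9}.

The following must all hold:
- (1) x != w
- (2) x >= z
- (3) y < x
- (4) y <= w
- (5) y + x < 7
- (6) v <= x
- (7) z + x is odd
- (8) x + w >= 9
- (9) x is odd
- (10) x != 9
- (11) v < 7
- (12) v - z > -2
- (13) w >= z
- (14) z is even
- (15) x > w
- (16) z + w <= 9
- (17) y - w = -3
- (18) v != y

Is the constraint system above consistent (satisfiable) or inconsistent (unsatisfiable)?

The assignment x = 5, y = 1, z = 4, w = 4, v = 5 works:
  constraint 5 holds since y + x = 6.
  constraint 8 holds since x + w = 9.
  constraint 12 holds since v - z = 1.
The rest check out directly.

Satisfiable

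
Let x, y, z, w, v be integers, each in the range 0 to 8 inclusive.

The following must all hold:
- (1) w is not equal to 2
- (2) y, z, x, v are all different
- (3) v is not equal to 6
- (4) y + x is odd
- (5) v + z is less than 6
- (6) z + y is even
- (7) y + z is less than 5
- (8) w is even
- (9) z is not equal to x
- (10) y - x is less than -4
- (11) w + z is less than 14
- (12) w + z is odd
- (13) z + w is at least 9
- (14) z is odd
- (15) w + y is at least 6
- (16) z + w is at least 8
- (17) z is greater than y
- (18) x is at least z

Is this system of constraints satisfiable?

Setting (x, y, z, w, v) = (6, 1, 3, 8, 0) satisfies everything: constraint 5: v + z = 3; constraint 7: y + z = 4; constraint 10: y - x = -5, and the others follow.

Satisfiable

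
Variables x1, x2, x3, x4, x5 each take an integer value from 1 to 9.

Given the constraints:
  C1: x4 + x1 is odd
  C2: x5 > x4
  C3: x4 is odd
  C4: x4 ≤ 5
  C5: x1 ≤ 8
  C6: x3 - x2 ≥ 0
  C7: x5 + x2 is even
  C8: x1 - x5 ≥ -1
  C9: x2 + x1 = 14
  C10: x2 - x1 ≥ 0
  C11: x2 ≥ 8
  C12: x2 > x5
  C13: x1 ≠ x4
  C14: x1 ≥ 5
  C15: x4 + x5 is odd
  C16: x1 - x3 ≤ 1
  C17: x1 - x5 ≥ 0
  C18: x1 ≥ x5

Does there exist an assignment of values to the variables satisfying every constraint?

Setting (x1, x2, x3, x4, x5) = (6, 8, 8, 1, 4) satisfies everything: constraint 6: x3 - x2 = 0; constraint 8: x1 - x5 = 2; constraint 9: x2 + x1 = 14, and the others follow.

Satisfiable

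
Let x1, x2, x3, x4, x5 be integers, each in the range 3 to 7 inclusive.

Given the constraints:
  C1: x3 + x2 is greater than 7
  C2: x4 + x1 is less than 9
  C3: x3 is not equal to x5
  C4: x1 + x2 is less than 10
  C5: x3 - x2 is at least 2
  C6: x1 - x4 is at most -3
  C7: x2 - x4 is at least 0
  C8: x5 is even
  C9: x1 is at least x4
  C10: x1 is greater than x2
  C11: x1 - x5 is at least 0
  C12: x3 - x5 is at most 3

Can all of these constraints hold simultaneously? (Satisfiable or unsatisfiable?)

Unsatisfiable

Constraints 5, 6, 7, 11, and 12 give x5 − x3 ≥ -3, x3 − x2 ≥ 2, x2 − x4 ≥ 0, x4 − x1 ≥ 3, x1 − x5 ≥ 0.
Adding all 5 inequalities: the left sides telescope to 0, and the right sides sum to (-3) + 2 + 0 + 3 + 0 = 2. So 0 ≥ 2, which is false.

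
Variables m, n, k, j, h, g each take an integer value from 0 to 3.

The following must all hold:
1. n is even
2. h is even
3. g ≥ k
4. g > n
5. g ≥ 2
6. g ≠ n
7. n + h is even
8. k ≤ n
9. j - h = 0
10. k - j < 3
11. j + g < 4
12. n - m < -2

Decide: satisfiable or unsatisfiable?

Satisfiable

Try m = 3, n = 0, k = 0, j = 0, h = 0, g = 3.
Check constraint 9: j - h = 0; constraint 10: k - j = 0; constraint 11: j + g = 3. The remaining constraints are straightforward to verify.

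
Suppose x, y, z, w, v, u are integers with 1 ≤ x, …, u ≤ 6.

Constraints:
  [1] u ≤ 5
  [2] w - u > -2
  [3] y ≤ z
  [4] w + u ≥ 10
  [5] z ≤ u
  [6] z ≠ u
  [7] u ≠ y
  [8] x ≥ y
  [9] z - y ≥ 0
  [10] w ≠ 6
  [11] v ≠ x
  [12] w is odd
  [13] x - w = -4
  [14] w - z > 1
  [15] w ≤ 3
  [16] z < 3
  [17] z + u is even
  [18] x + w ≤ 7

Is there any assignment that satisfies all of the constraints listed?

From constraint 15: w ≤ 3. From constraint 1: u ≤ 5. Hence w + u ≤ 8. But constraint 4 requires w + u ≥ 10, and 10 > 8. Contradiction.

Unsatisfiable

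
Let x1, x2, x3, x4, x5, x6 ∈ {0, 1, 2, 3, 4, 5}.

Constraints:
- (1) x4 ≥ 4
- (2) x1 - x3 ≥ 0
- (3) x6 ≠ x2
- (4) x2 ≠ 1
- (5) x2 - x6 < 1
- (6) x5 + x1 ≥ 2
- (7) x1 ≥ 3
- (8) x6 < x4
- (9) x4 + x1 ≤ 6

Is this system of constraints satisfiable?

From constraint 1: x4 ≥ 4. From constraint 7: x1 ≥ 3. Hence x4 + x1 ≥ 7. But constraint 9 requires x4 + x1 ≤ 6, and 6 < 7. Contradiction.

Unsatisfiable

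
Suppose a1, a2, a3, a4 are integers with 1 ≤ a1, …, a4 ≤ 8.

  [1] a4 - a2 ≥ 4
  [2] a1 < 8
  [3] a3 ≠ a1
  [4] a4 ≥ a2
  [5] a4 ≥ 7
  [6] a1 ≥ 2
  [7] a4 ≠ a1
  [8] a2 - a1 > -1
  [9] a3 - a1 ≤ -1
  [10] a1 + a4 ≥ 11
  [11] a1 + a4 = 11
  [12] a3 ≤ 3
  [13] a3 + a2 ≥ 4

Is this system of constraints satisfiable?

Satisfiable

The assignment a1 = 3, a2 = 3, a3 = 1, a4 = 8 works:
  constraint 1 holds since a4 - a2 = 5.
  constraint 8 holds since a2 - a1 = 0.
The rest check out directly.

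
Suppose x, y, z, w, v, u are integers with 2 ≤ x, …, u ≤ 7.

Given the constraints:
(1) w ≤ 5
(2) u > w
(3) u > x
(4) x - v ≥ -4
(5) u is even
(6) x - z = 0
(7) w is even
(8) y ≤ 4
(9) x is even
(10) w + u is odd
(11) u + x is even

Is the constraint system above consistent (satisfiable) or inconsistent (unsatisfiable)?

Constraint 7 makes w even and constraint 5 makes u even, so w + u must be even. Constraint 10 says w + u is odd — contradiction.

Unsatisfiable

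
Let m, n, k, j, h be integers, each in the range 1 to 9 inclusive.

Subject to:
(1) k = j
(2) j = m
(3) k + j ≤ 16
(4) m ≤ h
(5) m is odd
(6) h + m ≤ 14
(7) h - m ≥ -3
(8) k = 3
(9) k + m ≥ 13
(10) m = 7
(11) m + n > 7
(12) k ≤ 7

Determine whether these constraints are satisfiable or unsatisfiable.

Unsatisfiable

Constraint 8 fixes k = 3 and constraint 10 fixes m = 7. Constraints 1 and 2 give k = j = m, so k = m. But 3 ≠ 7 — contradiction.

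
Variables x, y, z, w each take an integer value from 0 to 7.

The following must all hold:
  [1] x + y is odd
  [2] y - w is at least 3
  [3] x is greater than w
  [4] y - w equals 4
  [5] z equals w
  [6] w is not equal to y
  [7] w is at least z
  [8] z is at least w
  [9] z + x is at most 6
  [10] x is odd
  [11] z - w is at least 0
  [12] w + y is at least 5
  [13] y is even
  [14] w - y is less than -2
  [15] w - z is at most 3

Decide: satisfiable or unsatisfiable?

The assignment x = 3, y = 6, z = 2, w = 2 works:
  constraint 2 holds since y - w = 4.
  constraint 4 holds since y - w = 4.
The rest check out directly.

Satisfiable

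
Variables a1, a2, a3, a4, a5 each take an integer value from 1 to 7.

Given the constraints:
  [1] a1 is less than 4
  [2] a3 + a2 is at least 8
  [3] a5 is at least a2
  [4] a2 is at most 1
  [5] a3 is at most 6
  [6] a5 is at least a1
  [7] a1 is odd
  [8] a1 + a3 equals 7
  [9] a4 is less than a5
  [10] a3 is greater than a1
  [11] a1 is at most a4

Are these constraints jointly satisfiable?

From constraint 5: a3 ≤ 6. From constraint 4: a2 ≤ 1. Hence a3 + a2 ≤ 7. But constraint 2 requires a3 + a2 ≥ 8, and 8 > 7. Contradiction.

Unsatisfiable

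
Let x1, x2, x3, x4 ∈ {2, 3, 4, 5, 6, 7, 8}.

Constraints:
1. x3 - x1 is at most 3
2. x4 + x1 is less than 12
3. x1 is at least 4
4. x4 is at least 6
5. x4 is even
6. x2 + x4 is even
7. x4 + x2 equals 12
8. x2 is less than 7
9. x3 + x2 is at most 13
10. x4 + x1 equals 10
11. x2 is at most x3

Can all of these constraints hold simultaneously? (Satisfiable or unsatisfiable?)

One satisfying assignment is x1 = 4, x2 = 6, x3 = 6, x4 = 6.
For the less obvious constraints — constraint 1: x3 - x1 = 2; constraint 2: x4 + x1 = 10; constraint 7: x4 + x2 = 12 — and the others hold by inspection.

Satisfiable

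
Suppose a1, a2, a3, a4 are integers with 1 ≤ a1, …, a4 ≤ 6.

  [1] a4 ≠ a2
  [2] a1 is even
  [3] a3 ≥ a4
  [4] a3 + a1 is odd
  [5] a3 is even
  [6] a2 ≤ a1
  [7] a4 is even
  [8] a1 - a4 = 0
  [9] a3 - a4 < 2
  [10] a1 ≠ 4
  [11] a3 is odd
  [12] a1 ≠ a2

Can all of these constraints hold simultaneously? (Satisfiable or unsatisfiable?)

Constraint 5 makes a3 even and constraint 2 makes a1 even, so a3 + a1 must be even. Constraint 4 says a3 + a1 is odd — contradiction.

Unsatisfiable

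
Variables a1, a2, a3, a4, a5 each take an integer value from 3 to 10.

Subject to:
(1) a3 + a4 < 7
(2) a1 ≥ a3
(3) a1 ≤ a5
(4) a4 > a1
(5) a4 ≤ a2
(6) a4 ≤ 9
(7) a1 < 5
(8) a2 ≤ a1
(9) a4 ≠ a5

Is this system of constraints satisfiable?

Constraints 4, 5, and 8 give a2 ≤ a1, a1 < a4, a4 ≤ a2. Chaining: a2 ≤ a1 < a4 ≤ a2, which forces a2 < a2 — impossible.

Unsatisfiable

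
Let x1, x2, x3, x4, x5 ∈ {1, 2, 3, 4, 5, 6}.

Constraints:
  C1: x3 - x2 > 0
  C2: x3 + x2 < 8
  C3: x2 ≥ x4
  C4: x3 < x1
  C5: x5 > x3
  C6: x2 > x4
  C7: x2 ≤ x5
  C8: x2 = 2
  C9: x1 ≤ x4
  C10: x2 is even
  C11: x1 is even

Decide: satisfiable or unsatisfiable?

Unsatisfiable

Constraints 1, 4, 6, and 9 give x3 < x1, x1 ≤ x4, x4 < x2, x2 < x3. Chaining: x3 < x1 ≤ x4 < x2 < x3, which forces x3 < x3 — impossible.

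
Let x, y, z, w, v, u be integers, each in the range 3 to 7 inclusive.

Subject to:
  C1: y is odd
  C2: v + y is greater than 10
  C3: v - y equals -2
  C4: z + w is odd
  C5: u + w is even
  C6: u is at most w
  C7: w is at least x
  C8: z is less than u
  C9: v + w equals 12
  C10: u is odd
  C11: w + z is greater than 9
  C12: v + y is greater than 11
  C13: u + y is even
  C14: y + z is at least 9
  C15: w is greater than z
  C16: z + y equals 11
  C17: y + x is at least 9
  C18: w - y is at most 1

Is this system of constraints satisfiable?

Satisfiable

Setting (x, y, z, w, v, u) = (4, 7, 4, 7, 5, 7) satisfies everything: constraint 2: v + y = 12; constraint 3: v - y = -2; constraint 9: v + w = 12, and the others follow.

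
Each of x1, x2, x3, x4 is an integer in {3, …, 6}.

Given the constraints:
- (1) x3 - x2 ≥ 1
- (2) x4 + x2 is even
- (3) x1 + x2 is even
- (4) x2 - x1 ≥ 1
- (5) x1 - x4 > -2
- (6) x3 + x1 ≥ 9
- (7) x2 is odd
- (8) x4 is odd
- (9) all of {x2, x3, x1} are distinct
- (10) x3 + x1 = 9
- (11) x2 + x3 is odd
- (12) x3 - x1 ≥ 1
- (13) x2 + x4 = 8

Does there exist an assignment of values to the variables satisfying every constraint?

Take x1 = 3, x2 = 5, x3 = 6, x4 = 3. Then constraint 1: x3 - x2 = 1; constraint 4: x2 - x1 = 2, and every other listed constraint is also met.

Satisfiable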